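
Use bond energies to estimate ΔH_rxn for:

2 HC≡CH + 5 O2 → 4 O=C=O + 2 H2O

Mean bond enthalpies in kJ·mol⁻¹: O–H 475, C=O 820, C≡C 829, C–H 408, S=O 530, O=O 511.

Bonds broken (reactants):
  C≡C: 2 × 829 = 1658
  C–H: 4 × 408 = 1632
  O=O: 5 × 511 = 2555
  Σ(broken) = 5845 kJ
Bonds formed (products):
  C=O: 8 × 820 = 6560
  O–H: 4 × 475 = 1900
  Σ(formed) = 8460 kJ
ΔH = Σ(broken) − Σ(formed) = 5845 − 8460 = −2615 kJ

ΔH ≈ −2615 kJ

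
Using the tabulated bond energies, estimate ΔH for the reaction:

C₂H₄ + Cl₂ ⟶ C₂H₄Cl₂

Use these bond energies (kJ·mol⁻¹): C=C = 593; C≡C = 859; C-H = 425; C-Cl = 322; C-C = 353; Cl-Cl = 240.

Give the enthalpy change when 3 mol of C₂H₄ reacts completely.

ΔH = −492 kJ

Bonds broken (reactants):
  C-H: 4 × 425 = 1700
  C=C: 1 × 593 = 593
  Cl-Cl: 1 × 240 = 240
  Σ(broken) = 2533 kJ
Bonds formed (products):
  C-C: 1 × 353 = 353
  C-Cl: 2 × 322 = 644
  C-H: 4 × 425 = 1700
  Σ(formed) = 2697 kJ
ΔH = Σ(broken) − Σ(formed) = 2533 − 2697 = −164 kJ
For 3× the reaction as written: 3 × (−164) = −492 kJ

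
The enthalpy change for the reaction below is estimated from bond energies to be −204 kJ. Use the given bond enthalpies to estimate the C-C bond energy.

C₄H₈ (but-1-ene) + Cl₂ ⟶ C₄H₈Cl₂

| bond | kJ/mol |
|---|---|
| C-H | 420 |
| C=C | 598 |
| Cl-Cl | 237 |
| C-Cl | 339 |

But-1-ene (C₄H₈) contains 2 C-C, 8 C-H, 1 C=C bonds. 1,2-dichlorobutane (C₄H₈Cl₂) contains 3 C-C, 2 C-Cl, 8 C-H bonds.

Let D be the C-C bond energy.
Σ(broken) = 2×D + 8×420 + 1×598 + 1×237 = 4195 + 2D
Σ(formed) = 3×D + 2×339 + 8×420 = 4038 + 3D
ΔH = Σ(broken) − Σ(formed) = (4195 + 2D) − (4038 + 3D) = +157 − D
Setting this equal to −204 kJ gives D = 361 kJ/mol.

D(C-C) ≈ 361 kJ/mol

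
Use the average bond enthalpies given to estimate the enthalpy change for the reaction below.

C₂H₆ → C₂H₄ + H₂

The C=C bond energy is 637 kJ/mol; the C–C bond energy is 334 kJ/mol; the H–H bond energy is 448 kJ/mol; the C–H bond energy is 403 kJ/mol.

Bonds broken (reactants):
  C–C: 1 × 334 = 334
  C–H: 6 × 403 = 2418
  Σ(broken) = 2752 kJ
Bonds formed (products):
  C–H: 4 × 403 = 1612
  C=C: 1 × 637 = 637
  H–H: 1 × 448 = 448
  Σ(formed) = 2697 kJ
ΔH = Σ(broken) − Σ(formed) = 2752 − 2697 = +55 kJ

ΔH ≈ +55 kJ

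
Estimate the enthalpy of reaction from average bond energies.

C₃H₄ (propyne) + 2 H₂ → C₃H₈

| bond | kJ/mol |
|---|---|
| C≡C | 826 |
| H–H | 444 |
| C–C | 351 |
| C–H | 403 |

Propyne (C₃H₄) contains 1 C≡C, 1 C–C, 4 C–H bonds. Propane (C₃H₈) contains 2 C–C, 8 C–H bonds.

Bonds broken (reactants):
  C≡C: 1 × 826 = 826
  C–C: 1 × 351 = 351
  C–H: 4 × 403 = 1612
  H–H: 2 × 444 = 888
  Σ(broken) = 3677 kJ
Bonds formed (products):
  C–C: 2 × 351 = 702
  C–H: 8 × 403 = 3224
  Σ(formed) = 3926 kJ
ΔH = Σ(broken) − Σ(formed) = 3677 − 3926 = −249 kJ

ΔH ≈ −249 kJ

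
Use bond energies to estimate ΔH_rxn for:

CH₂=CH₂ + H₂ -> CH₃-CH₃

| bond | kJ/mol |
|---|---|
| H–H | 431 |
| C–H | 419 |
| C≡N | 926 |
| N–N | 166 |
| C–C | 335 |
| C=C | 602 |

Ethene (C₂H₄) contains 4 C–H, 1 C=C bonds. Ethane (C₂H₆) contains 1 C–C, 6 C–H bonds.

Bonds broken (reactants):
  C–H: 4 × 419 = 1676
  C=C: 1 × 602 = 602
  H–H: 1 × 431 = 431
  Σ(broken) = 2709 kJ
Bonds formed (products):
  C–C: 1 × 335 = 335
  C–H: 6 × 419 = 2514
  Σ(formed) = 2849 kJ
ΔH = Σ(broken) − Σ(formed) = 2709 − 2849 = −140 kJ

ΔH ≈ −140 kJ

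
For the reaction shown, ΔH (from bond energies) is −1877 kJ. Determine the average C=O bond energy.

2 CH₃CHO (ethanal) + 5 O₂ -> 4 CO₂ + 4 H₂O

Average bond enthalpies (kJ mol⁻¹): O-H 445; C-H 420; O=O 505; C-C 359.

Let D be the C=O bond energy.
Σ(broken) = 2×359 + 8×420 + 2×D + 5×505 = 6603 + 2D
Σ(formed) = 8×D + 8×445 = 3560 + 8D
ΔH = Σ(broken) − Σ(formed) = (6603 + 2D) − (3560 + 8D) = +3043 − 6D
Setting this equal to −1877 kJ gives 6D = 4920, so D = 820 kJ/mol.

D(C=O) ≈ 820 kJ/mol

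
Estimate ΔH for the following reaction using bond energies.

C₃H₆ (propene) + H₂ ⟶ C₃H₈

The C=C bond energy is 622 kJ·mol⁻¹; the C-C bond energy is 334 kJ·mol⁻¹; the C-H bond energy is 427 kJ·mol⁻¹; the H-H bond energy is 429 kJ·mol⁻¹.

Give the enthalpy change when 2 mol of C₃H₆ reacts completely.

ΔH = −274 kJ

Bonds broken (reactants):
  C-C: 1 × 334 = 334
  C-H: 6 × 427 = 2562
  C=C: 1 × 622 = 622
  H-H: 1 × 429 = 429
  Σ(broken) = 3947 kJ
Bonds formed (products):
  C-C: 2 × 334 = 668
  C-H: 8 × 427 = 3416
  Σ(formed) = 4084 kJ
ΔH = Σ(broken) − Σ(formed) = 3947 − 4084 = −137 kJ
For 2× the reaction as written: 2 × (−137) = −274 kJ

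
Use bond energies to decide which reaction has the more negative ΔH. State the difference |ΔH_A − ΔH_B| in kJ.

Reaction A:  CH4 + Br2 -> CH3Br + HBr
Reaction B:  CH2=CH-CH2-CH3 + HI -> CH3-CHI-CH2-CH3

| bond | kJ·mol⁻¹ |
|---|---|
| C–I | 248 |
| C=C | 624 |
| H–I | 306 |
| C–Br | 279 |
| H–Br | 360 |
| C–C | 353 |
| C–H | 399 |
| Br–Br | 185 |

Reaction A:
  Bonds broken (reactants):
    Br–Br: 1 × 185 = 185
    C–H: 4 × 399 = 1596
    Σ(broken) = 1781 kJ
  Bonds formed (products):
    C–Br: 1 × 279 = 279
    C–H: 3 × 399 = 1197
    H–Br: 1 × 360 = 360
    Σ(formed) = 1836 kJ
  ΔH_A = 1781 − 1836 = −55 kJ
Reaction B:
  Bonds broken (reactants):
    C–C: 2 × 353 = 706
    C–H: 8 × 399 = 3192
    C=C: 1 × 624 = 624
    H–I: 1 × 306 = 306
    Σ(broken) = 4828 kJ
  Bonds formed (products):
    C–C: 3 × 353 = 1059
    C–H: 9 × 399 = 3591
    C–I: 1 × 248 = 248
    Σ(formed) = 4898 kJ
  ΔH_B = 4828 − 4898 = −70 kJ
ΔH_A − ΔH_B = +15 kJ, so reaction B has the more negative ΔH; |ΔH_A − ΔH_B| = 15 kJ.

Reaction B, by 15 kJ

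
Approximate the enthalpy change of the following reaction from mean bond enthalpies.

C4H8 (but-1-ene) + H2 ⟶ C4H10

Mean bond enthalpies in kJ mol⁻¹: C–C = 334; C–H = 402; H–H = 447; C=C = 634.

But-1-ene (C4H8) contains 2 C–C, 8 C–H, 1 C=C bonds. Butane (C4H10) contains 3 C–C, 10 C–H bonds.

Bonds broken (reactants):
  C–C: 2 × 334 = 668
  C–H: 8 × 402 = 3216
  C=C: 1 × 634 = 634
  H–H: 1 × 447 = 447
  Σ(broken) = 4965 kJ
Bonds formed (products):
  C–C: 3 × 334 = 1002
  C–H: 10 × 402 = 4020
  Σ(formed) = 5022 kJ
ΔH = Σ(broken) − Σ(formed) = 4965 − 5022 = −57 kJ

ΔH ≈ −57 kJ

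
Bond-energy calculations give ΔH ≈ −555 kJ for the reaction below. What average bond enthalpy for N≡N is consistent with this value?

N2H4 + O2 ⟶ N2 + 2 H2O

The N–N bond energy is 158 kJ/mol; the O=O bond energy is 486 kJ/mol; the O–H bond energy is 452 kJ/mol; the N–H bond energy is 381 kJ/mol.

Let D be the N≡N bond energy.
Σ(broken) = 4×381 + 1×158 + 1×486 = 2168
Σ(formed) = 1×D + 4×452 = 1808 + D
ΔH = Σ(broken) − Σ(formed) = (2168) − (1808 + D) = +360 − D
Setting this equal to −555 kJ gives D = 915 kJ/mol.

D(N≡N) ≈ 915 kJ/mol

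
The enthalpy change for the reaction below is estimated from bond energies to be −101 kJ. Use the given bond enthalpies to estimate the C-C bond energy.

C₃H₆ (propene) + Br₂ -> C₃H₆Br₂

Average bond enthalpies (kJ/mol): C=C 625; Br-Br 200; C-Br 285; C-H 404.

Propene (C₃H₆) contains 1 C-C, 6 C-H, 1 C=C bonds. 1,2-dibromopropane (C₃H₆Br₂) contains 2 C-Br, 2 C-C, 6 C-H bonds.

D(C-C) ≈ 356 kJ/mol

Let D be the C-C bond energy.
Σ(broken) = 1×200 + 1×D + 6×404 + 1×625 = 3249 + D
Σ(formed) = 2×285 + 2×D + 6×404 = 2994 + 2D
ΔH = Σ(broken) − Σ(formed) = (3249 + D) − (2994 + 2D) = +255 − D
Setting this equal to −101 kJ gives D = 356 kJ/mol.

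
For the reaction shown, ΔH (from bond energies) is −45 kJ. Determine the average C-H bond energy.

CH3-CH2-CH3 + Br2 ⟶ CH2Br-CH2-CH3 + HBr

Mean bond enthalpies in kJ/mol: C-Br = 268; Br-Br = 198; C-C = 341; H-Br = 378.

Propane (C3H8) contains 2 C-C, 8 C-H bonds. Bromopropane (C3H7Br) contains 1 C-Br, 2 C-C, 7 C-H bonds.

D(C-H) ≈ 403 kJ/mol

Let D be the C-H bond energy.
Σ(broken) = 1×198 + 2×341 + 8×D = 880 + 8D
Σ(formed) = 1×268 + 2×341 + 7×D + 1×378 = 1328 + 7D
ΔH = Σ(broken) − Σ(formed) = (880 + 8D) − (1328 + 7D) = −448 + D
Setting this equal to −45 kJ gives D = 403 kJ/mol.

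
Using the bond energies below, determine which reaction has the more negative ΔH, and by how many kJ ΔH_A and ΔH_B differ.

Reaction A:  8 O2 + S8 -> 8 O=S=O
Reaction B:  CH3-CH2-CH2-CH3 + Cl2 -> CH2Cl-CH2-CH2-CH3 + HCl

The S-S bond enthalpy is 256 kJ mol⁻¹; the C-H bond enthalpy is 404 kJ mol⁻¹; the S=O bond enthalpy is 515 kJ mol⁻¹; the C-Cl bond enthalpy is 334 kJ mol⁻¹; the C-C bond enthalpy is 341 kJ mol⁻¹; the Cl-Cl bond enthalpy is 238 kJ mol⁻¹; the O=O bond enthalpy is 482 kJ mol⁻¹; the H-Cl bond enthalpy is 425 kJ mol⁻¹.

Reaction A, by 2219 kJ

Reaction A:
  Bonds broken (reactants):
    O=O: 8 × 482 = 3856
    S-S: 8 × 256 = 2048
    Σ(broken) = 5904 kJ
  Bonds formed (products):
    S=O: 16 × 515 = 8240
    Σ(formed) = 8240 kJ
  ΔH_A = 5904 − 8240 = −2336 kJ
Reaction B:
  Bonds broken (reactants):
    C-C: 3 × 341 = 1023
    C-H: 10 × 404 = 4040
    Cl-Cl: 1 × 238 = 238
    Σ(broken) = 5301 kJ
  Bonds formed (products):
    C-C: 3 × 341 = 1023
    C-Cl: 1 × 334 = 334
    C-H: 9 × 404 = 3636
    H-Cl: 1 × 425 = 425
    Σ(formed) = 5418 kJ
  ΔH_B = 5301 − 5418 = −117 kJ
ΔH_A − ΔH_B = −2219 kJ, so reaction A has the more negative ΔH; |ΔH_A − ΔH_B| = 2219 kJ.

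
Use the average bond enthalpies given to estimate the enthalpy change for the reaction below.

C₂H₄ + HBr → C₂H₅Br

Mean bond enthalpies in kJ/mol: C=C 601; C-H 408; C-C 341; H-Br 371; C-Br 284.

ΔH ≈ −61 kJ

Bonds broken (reactants):
  C-H: 4 × 408 = 1632
  C=C: 1 × 601 = 601
  H-Br: 1 × 371 = 371
  Σ(broken) = 2604 kJ
Bonds formed (products):
  C-Br: 1 × 284 = 284
  C-C: 1 × 341 = 341
  C-H: 5 × 408 = 2040
  Σ(formed) = 2665 kJ
ΔH = Σ(broken) − Σ(formed) = 2604 − 2665 = −61 kJ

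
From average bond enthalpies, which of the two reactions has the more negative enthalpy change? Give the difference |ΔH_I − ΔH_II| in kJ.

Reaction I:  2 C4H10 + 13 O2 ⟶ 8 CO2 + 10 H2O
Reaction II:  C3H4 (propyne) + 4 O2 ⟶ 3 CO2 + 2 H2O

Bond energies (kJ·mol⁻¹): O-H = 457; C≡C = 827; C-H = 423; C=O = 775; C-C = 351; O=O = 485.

Reaction I:
  Bonds broken (reactants):
    C-C: 6 × 351 = 2106
    C-H: 20 × 423 = 8460
    O=O: 13 × 485 = 6305
    Σ(broken) = 16871 kJ
  Bonds formed (products):
    C=O: 16 × 775 = 12400
    O-H: 20 × 457 = 9140
    Σ(formed) = 21540 kJ
  ΔH_I = 16871 − 21540 = −4669 kJ
Reaction II:
  Bonds broken (reactants):
    C≡C: 1 × 827 = 827
    C-C: 1 × 351 = 351
    C-H: 4 × 423 = 1692
    O=O: 4 × 485 = 1940
    Σ(broken) = 4810 kJ
  Bonds formed (products):
    C=O: 6 × 775 = 4650
    O-H: 4 × 457 = 1828
    Σ(formed) = 6478 kJ
  ΔH_II = 4810 − 6478 = −1668 kJ
ΔH_I − ΔH_II = −3001 kJ, so reaction I has the more negative ΔH; |ΔH_I − ΔH_II| = 3001 kJ.

Reaction I, by 3001 kJ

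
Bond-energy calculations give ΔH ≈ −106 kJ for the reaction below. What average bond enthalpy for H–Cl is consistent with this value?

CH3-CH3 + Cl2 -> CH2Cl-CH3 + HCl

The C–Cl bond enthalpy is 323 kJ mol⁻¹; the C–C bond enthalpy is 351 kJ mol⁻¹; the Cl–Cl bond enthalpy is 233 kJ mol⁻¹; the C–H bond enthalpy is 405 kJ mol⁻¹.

D(H–Cl) ≈ 421 kJ/mol

Let D be the H–Cl bond energy.
Σ(broken) = 1×351 + 6×405 + 1×233 = 3014
Σ(formed) = 1×351 + 1×323 + 5×405 + 1×D = 2699 + D
ΔH = Σ(broken) − Σ(formed) = (3014) − (2699 + D) = +315 − D
Setting this equal to −106 kJ gives D = 421 kJ/mol.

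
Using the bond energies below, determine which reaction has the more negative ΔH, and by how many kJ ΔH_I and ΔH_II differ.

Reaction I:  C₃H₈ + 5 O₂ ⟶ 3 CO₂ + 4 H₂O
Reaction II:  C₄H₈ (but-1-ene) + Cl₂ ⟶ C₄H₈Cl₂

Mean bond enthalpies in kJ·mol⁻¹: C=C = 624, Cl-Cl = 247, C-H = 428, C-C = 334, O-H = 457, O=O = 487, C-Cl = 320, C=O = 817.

Reaction I, by 1928 kJ

Reaction I:
  Bonds broken (reactants):
    C-C: 2 × 334 = 668
    C-H: 8 × 428 = 3424
    O=O: 5 × 487 = 2435
    Σ(broken) = 6527 kJ
  Bonds formed (products):
    C=O: 6 × 817 = 4902
    O-H: 8 × 457 = 3656
    Σ(formed) = 8558 kJ
  ΔH_I = 6527 − 8558 = −2031 kJ
Reaction II:
  Bonds broken (reactants):
    C-C: 2 × 334 = 668
    C-H: 8 × 428 = 3424
    C=C: 1 × 624 = 624
    Cl-Cl: 1 × 247 = 247
    Σ(broken) = 4963 kJ
  Bonds formed (products):
    C-C: 3 × 334 = 1002
    C-Cl: 2 × 320 = 640
    C-H: 8 × 428 = 3424
    Σ(formed) = 5066 kJ
  ΔH_II = 4963 − 5066 = −103 kJ
ΔH_I − ΔH_II = −1928 kJ, so reaction I has the more negative ΔH; |ΔH_I − ΔH_II| = 1928 kJ.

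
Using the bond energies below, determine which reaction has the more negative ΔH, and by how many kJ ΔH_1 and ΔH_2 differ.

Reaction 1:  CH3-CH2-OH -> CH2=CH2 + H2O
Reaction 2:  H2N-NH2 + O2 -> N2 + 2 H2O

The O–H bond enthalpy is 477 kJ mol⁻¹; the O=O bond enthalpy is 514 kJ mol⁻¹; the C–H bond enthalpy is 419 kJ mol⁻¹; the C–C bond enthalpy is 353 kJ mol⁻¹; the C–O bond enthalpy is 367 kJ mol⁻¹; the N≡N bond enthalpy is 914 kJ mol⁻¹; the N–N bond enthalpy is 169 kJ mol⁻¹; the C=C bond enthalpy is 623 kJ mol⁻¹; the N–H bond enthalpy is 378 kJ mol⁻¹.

Reaction 1:
  Bonds broken (reactants):
    C–C: 1 × 353 = 353
    C–H: 5 × 419 = 2095
    C–O: 1 × 367 = 367
    O–H: 1 × 477 = 477
    Σ(broken) = 3292 kJ
  Bonds formed (products):
    C–H: 4 × 419 = 1676
    C=C: 1 × 623 = 623
    O–H: 2 × 477 = 954
    Σ(formed) = 3253 kJ
  ΔH_1 = 3292 − 3253 = +39 kJ
Reaction 2:
  Bonds broken (reactants):
    N–H: 4 × 378 = 1512
    N–N: 1 × 169 = 169
    O=O: 1 × 514 = 514
    Σ(broken) = 2195 kJ
  Bonds formed (products):
    N≡N: 1 × 914 = 914
    O–H: 4 × 477 = 1908
    Σ(formed) = 2822 kJ
  ΔH_2 = 2195 − 2822 = −627 kJ
ΔH_1 − ΔH_2 = +666 kJ, so reaction 2 has the more negative ΔH; |ΔH_1 − ΔH_2| = 666 kJ.

Reaction 2, by 666 kJ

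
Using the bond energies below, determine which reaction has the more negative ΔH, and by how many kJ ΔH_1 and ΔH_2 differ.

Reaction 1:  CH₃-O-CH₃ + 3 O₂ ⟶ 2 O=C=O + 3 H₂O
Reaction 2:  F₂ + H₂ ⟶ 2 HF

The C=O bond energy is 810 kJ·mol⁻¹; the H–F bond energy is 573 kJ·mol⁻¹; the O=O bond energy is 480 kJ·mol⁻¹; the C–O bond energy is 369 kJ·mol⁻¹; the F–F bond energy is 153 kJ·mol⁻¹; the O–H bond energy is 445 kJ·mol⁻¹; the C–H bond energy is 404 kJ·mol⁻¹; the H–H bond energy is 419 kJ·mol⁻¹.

Reaction 1, by 734 kJ

Reaction 1:
  Bonds broken (reactants):
    C–H: 6 × 404 = 2424
    C–O: 2 × 369 = 738
    O=O: 3 × 480 = 1440
    Σ(broken) = 4602 kJ
  Bonds formed (products):
    C=O: 4 × 810 = 3240
    O–H: 6 × 445 = 2670
    Σ(formed) = 5910 kJ
  ΔH_1 = 4602 − 5910 = −1308 kJ
Reaction 2:
  Bonds broken (reactants):
    F–F: 1 × 153 = 153
    H–H: 1 × 419 = 419
    Σ(broken) = 572 kJ
  Bonds formed (products):
    H–F: 2 × 573 = 1146
    Σ(formed) = 1146 kJ
  ΔH_2 = 572 − 1146 = −574 kJ
ΔH_1 − ΔH_2 = −734 kJ, so reaction 1 has the more negative ΔH; |ΔH_1 − ΔH_2| = 734 kJ.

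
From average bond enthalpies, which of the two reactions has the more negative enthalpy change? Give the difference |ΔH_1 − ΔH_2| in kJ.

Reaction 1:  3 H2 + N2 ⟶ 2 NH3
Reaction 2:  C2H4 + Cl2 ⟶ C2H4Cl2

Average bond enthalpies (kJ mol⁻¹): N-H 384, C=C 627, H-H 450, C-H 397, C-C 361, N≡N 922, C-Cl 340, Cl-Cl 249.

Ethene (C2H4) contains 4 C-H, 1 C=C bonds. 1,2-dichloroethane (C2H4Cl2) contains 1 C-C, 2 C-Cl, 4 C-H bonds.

Reaction 1:
  Bonds broken (reactants):
    H-H: 3 × 450 = 1350
    N≡N: 1 × 922 = 922
    Σ(broken) = 2272 kJ
  Bonds formed (products):
    N-H: 6 × 384 = 2304
    Σ(formed) = 2304 kJ
  ΔH_1 = 2272 − 2304 = −32 kJ
Reaction 2:
  Bonds broken (reactants):
    C-H: 4 × 397 = 1588
    C=C: 1 × 627 = 627
    Cl-Cl: 1 × 249 = 249
    Σ(broken) = 2464 kJ
  Bonds formed (products):
    C-C: 1 × 361 = 361
    C-Cl: 2 × 340 = 680
    C-H: 4 × 397 = 1588
    Σ(formed) = 2629 kJ
  ΔH_2 = 2464 − 2629 = −165 kJ
ΔH_1 − ΔH_2 = +133 kJ, so reaction 2 has the more negative ΔH; |ΔH_1 − ΔH_2| = 133 kJ.

Reaction 2, by 133 kJ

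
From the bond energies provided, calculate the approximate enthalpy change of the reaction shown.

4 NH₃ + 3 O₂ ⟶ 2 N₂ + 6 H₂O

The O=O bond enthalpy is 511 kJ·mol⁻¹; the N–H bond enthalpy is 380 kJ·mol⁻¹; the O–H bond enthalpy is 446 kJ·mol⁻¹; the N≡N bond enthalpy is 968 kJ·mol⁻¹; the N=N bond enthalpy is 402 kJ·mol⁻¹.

Bonds broken (reactants):
  N–H: 12 × 380 = 4560
  O=O: 3 × 511 = 1533
  Σ(broken) = 6093 kJ
Bonds formed (products):
  N≡N: 2 × 968 = 1936
  O–H: 12 × 446 = 5352
  Σ(formed) = 7288 kJ
ΔH = Σ(broken) − Σ(formed) = 6093 − 7288 = −1195 kJ

ΔH ≈ −1195 kJ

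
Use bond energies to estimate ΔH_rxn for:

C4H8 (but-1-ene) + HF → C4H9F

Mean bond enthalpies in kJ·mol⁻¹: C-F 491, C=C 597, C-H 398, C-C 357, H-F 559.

ΔH ≈ −90 kJ

Bonds broken (reactants):
  C-C: 2 × 357 = 714
  C-H: 8 × 398 = 3184
  C=C: 1 × 597 = 597
  H-F: 1 × 559 = 559
  Σ(broken) = 5054 kJ
Bonds formed (products):
  C-C: 3 × 357 = 1071
  C-F: 1 × 491 = 491
  C-H: 9 × 398 = 3582
  Σ(formed) = 5144 kJ
ΔH = Σ(broken) − Σ(formed) = 5054 − 5144 = −90 kJ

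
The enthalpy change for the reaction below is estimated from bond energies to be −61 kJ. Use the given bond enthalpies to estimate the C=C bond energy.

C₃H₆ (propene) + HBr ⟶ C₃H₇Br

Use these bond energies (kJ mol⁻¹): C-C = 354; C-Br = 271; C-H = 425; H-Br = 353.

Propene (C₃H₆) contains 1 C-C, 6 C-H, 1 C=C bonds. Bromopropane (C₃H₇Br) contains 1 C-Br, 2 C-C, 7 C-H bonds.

Let D be the C=C bond energy.
Σ(broken) = 1×354 + 6×425 + 1×D + 1×353 = 3257 + D
Σ(formed) = 1×271 + 2×354 + 7×425 = 3954
ΔH = Σ(broken) − Σ(formed) = (3257 + D) − (3954) = −697 + D
Setting this equal to −61 kJ gives D = 636 kJ/mol.

D(C=C) ≈ 636 kJ/mol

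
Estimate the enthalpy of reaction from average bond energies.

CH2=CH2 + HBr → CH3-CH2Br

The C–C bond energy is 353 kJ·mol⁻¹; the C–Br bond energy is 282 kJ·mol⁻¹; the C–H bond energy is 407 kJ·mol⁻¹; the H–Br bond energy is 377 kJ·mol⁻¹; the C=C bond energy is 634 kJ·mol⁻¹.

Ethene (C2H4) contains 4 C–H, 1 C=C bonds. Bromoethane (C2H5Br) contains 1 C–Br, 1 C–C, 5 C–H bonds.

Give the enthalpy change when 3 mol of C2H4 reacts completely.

Bonds broken (reactants):
  C–H: 4 × 407 = 1628
  C=C: 1 × 634 = 634
  H–Br: 1 × 377 = 377
  Σ(broken) = 2639 kJ
Bonds formed (products):
  C–Br: 1 × 282 = 282
  C–C: 1 × 353 = 353
  C–H: 5 × 407 = 2035
  Σ(formed) = 2670 kJ
ΔH = Σ(broken) − Σ(formed) = 2639 − 2670 = −31 kJ
For 3× the reaction as written: 3 × (−31) = −93 kJ

ΔH = −93 kJ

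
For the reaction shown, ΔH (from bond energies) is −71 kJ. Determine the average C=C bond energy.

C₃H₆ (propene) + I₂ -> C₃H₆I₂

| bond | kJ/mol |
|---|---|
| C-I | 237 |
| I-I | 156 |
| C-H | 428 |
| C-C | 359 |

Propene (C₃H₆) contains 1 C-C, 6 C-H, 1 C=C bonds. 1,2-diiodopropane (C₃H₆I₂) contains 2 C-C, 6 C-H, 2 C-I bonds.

Let D be the C=C bond energy.
Σ(broken) = 1×359 + 6×428 + 1×D + 1×156 = 3083 + D
Σ(formed) = 2×359 + 6×428 + 2×237 = 3760
ΔH = Σ(broken) − Σ(formed) = (3083 + D) − (3760) = −677 + D
Setting this equal to −71 kJ gives D = 606 kJ/mol.

D(C=C) ≈ 606 kJ/mol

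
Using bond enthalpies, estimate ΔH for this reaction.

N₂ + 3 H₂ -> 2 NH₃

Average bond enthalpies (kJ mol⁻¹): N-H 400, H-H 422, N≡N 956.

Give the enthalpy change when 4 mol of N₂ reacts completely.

ΔH = −712 kJ

Bonds broken (reactants):
  H-H: 3 × 422 = 1266
  N≡N: 1 × 956 = 956
  Σ(broken) = 2222 kJ
Bonds formed (products):
  N-H: 6 × 400 = 2400
  Σ(formed) = 2400 kJ
ΔH = Σ(broken) − Σ(formed) = 2222 − 2400 = −178 kJ
For 4× the reaction as written: 4 × (−178) = −712 kJ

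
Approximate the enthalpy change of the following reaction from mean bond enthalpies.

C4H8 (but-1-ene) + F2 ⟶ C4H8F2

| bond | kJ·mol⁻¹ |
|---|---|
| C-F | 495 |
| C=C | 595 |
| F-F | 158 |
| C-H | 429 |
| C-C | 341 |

ΔH ≈ −578 kJ

Bonds broken (reactants):
  C-C: 2 × 341 = 682
  C-H: 8 × 429 = 3432
  C=C: 1 × 595 = 595
  F-F: 1 × 158 = 158
  Σ(broken) = 4867 kJ
Bonds formed (products):
  C-C: 3 × 341 = 1023
  C-F: 2 × 495 = 990
  C-H: 8 × 429 = 3432
  Σ(formed) = 5445 kJ
ΔH = Σ(broken) − Σ(formed) = 4867 − 5445 = −578 kJ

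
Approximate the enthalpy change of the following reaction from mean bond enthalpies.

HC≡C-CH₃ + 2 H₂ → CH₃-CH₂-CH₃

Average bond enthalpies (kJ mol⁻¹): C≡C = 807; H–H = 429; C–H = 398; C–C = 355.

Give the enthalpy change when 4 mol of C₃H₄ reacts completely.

Bonds broken (reactants):
  C≡C: 1 × 807 = 807
  C–C: 1 × 355 = 355
  C–H: 4 × 398 = 1592
  H–H: 2 × 429 = 858
  Σ(broken) = 3612 kJ
Bonds formed (products):
  C–C: 2 × 355 = 710
  C–H: 8 × 398 = 3184
  Σ(formed) = 3894 kJ
ΔH = Σ(broken) − Σ(formed) = 3612 − 3894 = −282 kJ
For 4× the reaction as written: 4 × (−282) = −1128 kJ

ΔH = −1128 kJ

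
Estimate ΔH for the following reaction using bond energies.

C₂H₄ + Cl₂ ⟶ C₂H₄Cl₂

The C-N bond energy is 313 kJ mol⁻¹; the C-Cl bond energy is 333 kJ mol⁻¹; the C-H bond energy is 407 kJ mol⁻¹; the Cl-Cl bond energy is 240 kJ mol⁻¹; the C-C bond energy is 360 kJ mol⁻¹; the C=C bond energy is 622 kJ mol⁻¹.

ΔH ≈ −164 kJ

Bonds broken (reactants):
  C-H: 4 × 407 = 1628
  C=C: 1 × 622 = 622
  Cl-Cl: 1 × 240 = 240
  Σ(broken) = 2490 kJ
Bonds formed (products):
  C-C: 1 × 360 = 360
  C-Cl: 2 × 333 = 666
  C-H: 4 × 407 = 1628
  Σ(formed) = 2654 kJ
ΔH = Σ(broken) − Σ(formed) = 2490 − 2654 = −164 kJ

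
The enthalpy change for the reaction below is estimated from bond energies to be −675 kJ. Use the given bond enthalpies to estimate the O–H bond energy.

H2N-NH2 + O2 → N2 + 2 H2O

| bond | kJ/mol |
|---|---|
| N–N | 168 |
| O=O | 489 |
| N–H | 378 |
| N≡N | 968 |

D(O–H) ≈ 469 kJ/mol

Let D be the O–H bond energy.
Σ(broken) = 4×378 + 1×168 + 1×489 = 2169
Σ(formed) = 1×968 + 4×D = 968 + 4D
ΔH = Σ(broken) − Σ(formed) = (2169) − (968 + 4D) = +1201 − 4D
Setting this equal to −675 kJ gives 4D = 1876, so D = 469 kJ/mol.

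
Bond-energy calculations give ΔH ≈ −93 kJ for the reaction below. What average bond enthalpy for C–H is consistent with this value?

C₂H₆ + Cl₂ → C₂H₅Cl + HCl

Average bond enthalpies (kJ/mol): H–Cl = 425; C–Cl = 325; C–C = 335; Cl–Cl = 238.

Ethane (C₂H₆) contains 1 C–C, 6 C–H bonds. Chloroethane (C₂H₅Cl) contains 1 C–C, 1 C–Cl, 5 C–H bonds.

Let D be the C–H bond energy.
Σ(broken) = 1×335 + 6×D + 1×238 = 573 + 6D
Σ(formed) = 1×335 + 1×325 + 5×D + 1×425 = 1085 + 5D
ΔH = Σ(broken) − Σ(formed) = (573 + 6D) − (1085 + 5D) = −512 + D
Setting this equal to −93 kJ gives D = 419 kJ/mol.

D(C–H) ≈ 419 kJ/mol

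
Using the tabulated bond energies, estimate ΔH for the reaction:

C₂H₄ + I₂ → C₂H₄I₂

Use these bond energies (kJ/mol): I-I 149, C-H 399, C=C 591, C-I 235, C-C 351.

ΔH ≈ −81 kJ

Bonds broken (reactants):
  C-H: 4 × 399 = 1596
  C=C: 1 × 591 = 591
  I-I: 1 × 149 = 149
  Σ(broken) = 2336 kJ
Bonds formed (products):
  C-C: 1 × 351 = 351
  C-H: 4 × 399 = 1596
  C-I: 2 × 235 = 470
  Σ(formed) = 2417 kJ
ΔH = Σ(broken) − Σ(formed) = 2336 − 2417 = −81 kJ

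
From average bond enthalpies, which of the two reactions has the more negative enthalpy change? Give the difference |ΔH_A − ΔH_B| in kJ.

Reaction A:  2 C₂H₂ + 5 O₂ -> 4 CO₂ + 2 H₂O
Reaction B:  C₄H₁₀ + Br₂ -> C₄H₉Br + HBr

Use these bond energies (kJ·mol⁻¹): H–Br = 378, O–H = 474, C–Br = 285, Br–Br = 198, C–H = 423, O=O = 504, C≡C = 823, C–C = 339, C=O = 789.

Reaction A:
  Bonds broken (reactants):
    C≡C: 2 × 823 = 1646
    C–H: 4 × 423 = 1692
    O=O: 5 × 504 = 2520
    Σ(broken) = 5858 kJ
  Bonds formed (products):
    C=O: 8 × 789 = 6312
    O–H: 4 × 474 = 1896
    Σ(formed) = 8208 kJ
  ΔH_A = 5858 − 8208 = −2350 kJ
Reaction B:
  Bonds broken (reactants):
    Br–Br: 1 × 198 = 198
    C–C: 3 × 339 = 1017
    C–H: 10 × 423 = 4230
    Σ(broken) = 5445 kJ
  Bonds formed (products):
    C–Br: 1 × 285 = 285
    C–C: 3 × 339 = 1017
    C–H: 9 × 423 = 3807
    H–Br: 1 × 378 = 378
    Σ(formed) = 5487 kJ
  ΔH_B = 5445 − 5487 = −42 kJ
ΔH_A − ΔH_B = −2308 kJ, so reaction A has the more negative ΔH; |ΔH_A − ΔH_B| = 2308 kJ.

Reaction A, by 2308 kJ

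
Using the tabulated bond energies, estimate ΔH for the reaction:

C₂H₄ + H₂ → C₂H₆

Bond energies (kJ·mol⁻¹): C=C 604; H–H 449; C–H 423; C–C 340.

Bonds broken (reactants):
  C–H: 4 × 423 = 1692
  C=C: 1 × 604 = 604
  H–H: 1 × 449 = 449
  Σ(broken) = 2745 kJ
Bonds formed (products):
  C–C: 1 × 340 = 340
  C–H: 6 × 423 = 2538
  Σ(formed) = 2878 kJ
ΔH = Σ(broken) − Σ(formed) = 2745 − 2878 = −133 kJ

ΔH ≈ −133 kJ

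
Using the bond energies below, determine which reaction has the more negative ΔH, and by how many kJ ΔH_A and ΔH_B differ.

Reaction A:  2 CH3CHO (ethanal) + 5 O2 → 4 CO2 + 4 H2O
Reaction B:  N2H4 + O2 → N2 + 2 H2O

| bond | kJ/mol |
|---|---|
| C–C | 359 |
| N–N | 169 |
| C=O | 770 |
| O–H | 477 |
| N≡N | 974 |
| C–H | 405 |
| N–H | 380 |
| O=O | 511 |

Reaction A:
  Bonds broken (reactants):
    C–C: 2 × 359 = 718
    C–H: 8 × 405 = 3240
    C=O: 2 × 770 = 1540
    O=O: 5 × 511 = 2555
    Σ(broken) = 8053 kJ
  Bonds formed (products):
    C=O: 8 × 770 = 6160
    O–H: 8 × 477 = 3816
    Σ(formed) = 9976 kJ
  ΔH_A = 8053 − 9976 = −1923 kJ
Reaction B:
  Bonds broken (reactants):
    N–H: 4 × 380 = 1520
    N–N: 1 × 169 = 169
    O=O: 1 × 511 = 511
    Σ(broken) = 2200 kJ
  Bonds formed (products):
    N≡N: 1 × 974 = 974
    O–H: 4 × 477 = 1908
    Σ(formed) = 2882 kJ
  ΔH_B = 2200 − 2882 = −682 kJ
ΔH_A − ΔH_B = −1241 kJ, so reaction A has the more negative ΔH; |ΔH_A − ΔH_B| = 1241 kJ.

Reaction A, by 1241 kJ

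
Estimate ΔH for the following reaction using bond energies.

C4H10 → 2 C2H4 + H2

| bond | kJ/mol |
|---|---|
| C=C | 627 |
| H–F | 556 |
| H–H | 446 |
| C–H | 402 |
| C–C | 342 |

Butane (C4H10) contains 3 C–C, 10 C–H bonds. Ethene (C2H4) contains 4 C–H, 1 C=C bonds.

ΔH ≈ +130 kJ

Bonds broken (reactants):
  C–C: 3 × 342 = 1026
  C–H: 10 × 402 = 4020
  Σ(broken) = 5046 kJ
Bonds formed (products):
  C–H: 8 × 402 = 3216
  C=C: 2 × 627 = 1254
  H–H: 1 × 446 = 446
  Σ(formed) = 4916 kJ
ΔH = Σ(broken) − Σ(formed) = 5046 − 4916 = +130 kJ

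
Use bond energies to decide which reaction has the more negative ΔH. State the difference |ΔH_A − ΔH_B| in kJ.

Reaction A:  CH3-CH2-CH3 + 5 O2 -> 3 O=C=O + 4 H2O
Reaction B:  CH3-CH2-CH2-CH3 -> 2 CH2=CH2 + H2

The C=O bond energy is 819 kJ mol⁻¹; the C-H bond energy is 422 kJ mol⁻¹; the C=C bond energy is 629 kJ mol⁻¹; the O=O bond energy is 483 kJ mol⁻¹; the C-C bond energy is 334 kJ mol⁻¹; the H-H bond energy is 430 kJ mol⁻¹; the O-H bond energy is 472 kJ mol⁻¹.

Reaction A, by 2389 kJ

Reaction A:
  Bonds broken (reactants):
    C-C: 2 × 334 = 668
    C-H: 8 × 422 = 3376
    O=O: 5 × 483 = 2415
    Σ(broken) = 6459 kJ
  Bonds formed (products):
    C=O: 6 × 819 = 4914
    O-H: 8 × 472 = 3776
    Σ(formed) = 8690 kJ
  ΔH_A = 6459 − 8690 = −2231 kJ
Reaction B:
  Bonds broken (reactants):
    C-C: 3 × 334 = 1002
    C-H: 10 × 422 = 4220
    Σ(broken) = 5222 kJ
  Bonds formed (products):
    C-H: 8 × 422 = 3376
    C=C: 2 × 629 = 1258
    H-H: 1 × 430 = 430
    Σ(formed) = 5064 kJ
  ΔH_B = 5222 − 5064 = +158 kJ
ΔH_A − ΔH_B = −2389 kJ, so reaction A has the more negative ΔH; |ΔH_A − ΔH_B| = 2389 kJ.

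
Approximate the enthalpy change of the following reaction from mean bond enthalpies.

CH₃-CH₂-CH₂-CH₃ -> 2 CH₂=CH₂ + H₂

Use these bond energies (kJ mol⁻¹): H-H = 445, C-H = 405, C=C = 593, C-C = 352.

ΔH ≈ +235 kJ

Bonds broken (reactants):
  C-C: 3 × 352 = 1056
  C-H: 10 × 405 = 4050
  Σ(broken) = 5106 kJ
Bonds formed (products):
  C-H: 8 × 405 = 3240
  C=C: 2 × 593 = 1186
  H-H: 1 × 445 = 445
  Σ(formed) = 4871 kJ
ΔH = Σ(broken) − Σ(formed) = 5106 − 4871 = +235 kJ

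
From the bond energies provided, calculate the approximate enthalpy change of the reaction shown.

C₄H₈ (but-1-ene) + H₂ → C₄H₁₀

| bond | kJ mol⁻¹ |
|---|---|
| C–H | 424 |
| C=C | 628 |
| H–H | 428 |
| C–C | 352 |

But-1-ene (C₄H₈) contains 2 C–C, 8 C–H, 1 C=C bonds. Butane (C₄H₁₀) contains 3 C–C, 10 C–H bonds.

ΔH ≈ −144 kJ

Bonds broken (reactants):
  C–C: 2 × 352 = 704
  C–H: 8 × 424 = 3392
  C=C: 1 × 628 = 628
  H–H: 1 × 428 = 428
  Σ(broken) = 5152 kJ
Bonds formed (products):
  C–C: 3 × 352 = 1056
  C–H: 10 × 424 = 4240
  Σ(formed) = 5296 kJ
ΔH = Σ(broken) − Σ(formed) = 5152 − 5296 = −144 kJ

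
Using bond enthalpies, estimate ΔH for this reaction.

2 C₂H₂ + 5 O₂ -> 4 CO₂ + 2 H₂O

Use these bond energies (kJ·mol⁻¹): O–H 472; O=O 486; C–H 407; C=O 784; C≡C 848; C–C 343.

Bonds broken (reactants):
  C≡C: 2 × 848 = 1696
  C–H: 4 × 407 = 1628
  O=O: 5 × 486 = 2430
  Σ(broken) = 5754 kJ
Bonds formed (products):
  C=O: 8 × 784 = 6272
  O–H: 4 × 472 = 1888
  Σ(formed) = 8160 kJ
ΔH = Σ(broken) − Σ(formed) = 5754 − 8160 = −2406 kJ

ΔH ≈ −2406 kJ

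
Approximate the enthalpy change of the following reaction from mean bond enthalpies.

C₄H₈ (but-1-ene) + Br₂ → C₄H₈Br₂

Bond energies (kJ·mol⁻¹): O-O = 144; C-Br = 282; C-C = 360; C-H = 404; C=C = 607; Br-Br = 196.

ΔH ≈ −121 kJ

Bonds broken (reactants):
  Br-Br: 1 × 196 = 196
  C-C: 2 × 360 = 720
  C-H: 8 × 404 = 3232
  C=C: 1 × 607 = 607
  Σ(broken) = 4755 kJ
Bonds formed (products):
  C-Br: 2 × 282 = 564
  C-C: 3 × 360 = 1080
  C-H: 8 × 404 = 3232
  Σ(formed) = 4876 kJ
ΔH = Σ(broken) − Σ(formed) = 4755 − 4876 = −121 kJ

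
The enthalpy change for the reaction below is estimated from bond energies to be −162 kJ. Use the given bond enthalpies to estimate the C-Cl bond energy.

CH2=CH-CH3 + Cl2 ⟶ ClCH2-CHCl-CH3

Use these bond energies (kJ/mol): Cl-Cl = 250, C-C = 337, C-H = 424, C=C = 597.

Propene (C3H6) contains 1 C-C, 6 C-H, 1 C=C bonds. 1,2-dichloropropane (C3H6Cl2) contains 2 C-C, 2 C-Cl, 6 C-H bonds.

Let D be the C-Cl bond energy.
Σ(broken) = 1×337 + 6×424 + 1×597 + 1×250 = 3728
Σ(formed) = 2×337 + 2×D + 6×424 = 3218 + 2D
ΔH = Σ(broken) − Σ(formed) = (3728) − (3218 + 2D) = +510 − 2D
Setting this equal to −162 kJ gives 2D = 672, so D = 336 kJ/mol.

D(C-Cl) ≈ 336 kJ/mol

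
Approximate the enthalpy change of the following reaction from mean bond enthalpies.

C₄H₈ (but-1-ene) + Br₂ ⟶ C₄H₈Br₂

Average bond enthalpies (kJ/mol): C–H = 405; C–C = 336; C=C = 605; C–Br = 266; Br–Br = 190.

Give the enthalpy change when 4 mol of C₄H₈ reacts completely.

Bonds broken (reactants):
  Br–Br: 1 × 190 = 190
  C–C: 2 × 336 = 672
  C–H: 8 × 405 = 3240
  C=C: 1 × 605 = 605
  Σ(broken) = 4707 kJ
Bonds formed (products):
  C–Br: 2 × 266 = 532
  C–C: 3 × 336 = 1008
  C–H: 8 × 405 = 3240
  Σ(formed) = 4780 kJ
ΔH = Σ(broken) − Σ(formed) = 4707 − 4780 = −73 kJ
For 4× the reaction as written: 4 × (−73) = −292 kJ

ΔH = −292 kJ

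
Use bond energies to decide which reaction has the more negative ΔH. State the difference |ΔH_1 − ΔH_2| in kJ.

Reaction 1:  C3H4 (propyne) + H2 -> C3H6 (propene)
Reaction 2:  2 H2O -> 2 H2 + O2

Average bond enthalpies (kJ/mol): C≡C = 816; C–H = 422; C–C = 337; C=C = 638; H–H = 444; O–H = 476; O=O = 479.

Reaction 1:
  Bonds broken (reactants):
    C≡C: 1 × 816 = 816
    C–C: 1 × 337 = 337
    C–H: 4 × 422 = 1688
    H–H: 1 × 444 = 444
    Σ(broken) = 3285 kJ
  Bonds formed (products):
    C–C: 1 × 337 = 337
    C–H: 6 × 422 = 2532
    C=C: 1 × 638 = 638
    Σ(formed) = 3507 kJ
  ΔH_1 = 3285 − 3507 = −222 kJ
Reaction 2:
  Bonds broken (reactants):
    O–H: 4 × 476 = 1904
    Σ(broken) = 1904 kJ
  Bonds formed (products):
    H–H: 2 × 444 = 888
    O=O: 1 × 479 = 479
    Σ(formed) = 1367 kJ
  ΔH_2 = 1904 − 1367 = +537 kJ
ΔH_1 − ΔH_2 = −759 kJ, so reaction 1 has the more negative ΔH; |ΔH_1 − ΔH_2| = 759 kJ.

Reaction 1, by 759 kJ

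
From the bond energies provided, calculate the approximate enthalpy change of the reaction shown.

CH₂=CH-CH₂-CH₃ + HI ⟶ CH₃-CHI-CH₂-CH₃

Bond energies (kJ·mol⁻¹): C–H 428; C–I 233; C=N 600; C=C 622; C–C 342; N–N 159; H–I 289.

ΔH ≈ −92 kJ

Bonds broken (reactants):
  C–C: 2 × 342 = 684
  C–H: 8 × 428 = 3424
  C=C: 1 × 622 = 622
  H–I: 1 × 289 = 289
  Σ(broken) = 5019 kJ
Bonds formed (products):
  C–C: 3 × 342 = 1026
  C–H: 9 × 428 = 3852
  C–I: 1 × 233 = 233
  Σ(formed) = 5111 kJ
ΔH = Σ(broken) − Σ(formed) = 5019 − 5111 = −92 kJ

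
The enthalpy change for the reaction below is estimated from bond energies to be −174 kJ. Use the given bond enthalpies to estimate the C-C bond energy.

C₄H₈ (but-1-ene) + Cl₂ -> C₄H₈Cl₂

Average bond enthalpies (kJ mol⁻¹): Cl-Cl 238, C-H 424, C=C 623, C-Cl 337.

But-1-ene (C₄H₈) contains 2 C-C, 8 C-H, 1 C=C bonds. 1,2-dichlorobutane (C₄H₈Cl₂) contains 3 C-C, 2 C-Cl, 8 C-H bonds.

D(C-C) ≈ 361 kJ/mol

Let D be the C-C bond energy.
Σ(broken) = 2×D + 8×424 + 1×623 + 1×238 = 4253 + 2D
Σ(formed) = 3×D + 2×337 + 8×424 = 4066 + 3D
ΔH = Σ(broken) − Σ(formed) = (4253 + 2D) − (4066 + 3D) = +187 − D
Setting this equal to −174 kJ gives D = 361 kJ/mol.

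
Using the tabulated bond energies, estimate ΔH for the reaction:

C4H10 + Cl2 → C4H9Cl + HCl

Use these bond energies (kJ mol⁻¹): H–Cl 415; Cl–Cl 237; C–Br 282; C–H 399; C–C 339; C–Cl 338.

ΔH ≈ −117 kJ

Bonds broken (reactants):
  C–C: 3 × 339 = 1017
  C–H: 10 × 399 = 3990
  Cl–Cl: 1 × 237 = 237
  Σ(broken) = 5244 kJ
Bonds formed (products):
  C–C: 3 × 339 = 1017
  C–Cl: 1 × 338 = 338
  C–H: 9 × 399 = 3591
  H–Cl: 1 × 415 = 415
  Σ(formed) = 5361 kJ
ΔH = Σ(broken) − Σ(formed) = 5244 − 5361 = −117 kJ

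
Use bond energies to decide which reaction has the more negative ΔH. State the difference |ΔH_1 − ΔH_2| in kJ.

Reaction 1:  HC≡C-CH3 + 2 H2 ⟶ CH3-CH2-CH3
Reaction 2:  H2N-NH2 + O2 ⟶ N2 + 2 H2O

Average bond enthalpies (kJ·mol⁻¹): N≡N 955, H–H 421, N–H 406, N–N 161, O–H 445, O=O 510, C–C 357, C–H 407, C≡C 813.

Reaction 1:
  Bonds broken (reactants):
    C≡C: 1 × 813 = 813
    C–C: 1 × 357 = 357
    C–H: 4 × 407 = 1628
    H–H: 2 × 421 = 842
    Σ(broken) = 3640 kJ
  Bonds formed (products):
    C–C: 2 × 357 = 714
    C–H: 8 × 407 = 3256
    Σ(formed) = 3970 kJ
  ΔH_1 = 3640 − 3970 = −330 kJ
Reaction 2:
  Bonds broken (reactants):
    N–H: 4 × 406 = 1624
    N–N: 1 × 161 = 161
    O=O: 1 × 510 = 510
    Σ(broken) = 2295 kJ
  Bonds formed (products):
    N≡N: 1 × 955 = 955
    O–H: 4 × 445 = 1780
    Σ(formed) = 2735 kJ
  ΔH_2 = 2295 − 2735 = −440 kJ
ΔH_1 − ΔH_2 = +110 kJ, so reaction 2 has the more negative ΔH; |ΔH_1 − ΔH_2| = 110 kJ.

Reaction 2, by 110 kJ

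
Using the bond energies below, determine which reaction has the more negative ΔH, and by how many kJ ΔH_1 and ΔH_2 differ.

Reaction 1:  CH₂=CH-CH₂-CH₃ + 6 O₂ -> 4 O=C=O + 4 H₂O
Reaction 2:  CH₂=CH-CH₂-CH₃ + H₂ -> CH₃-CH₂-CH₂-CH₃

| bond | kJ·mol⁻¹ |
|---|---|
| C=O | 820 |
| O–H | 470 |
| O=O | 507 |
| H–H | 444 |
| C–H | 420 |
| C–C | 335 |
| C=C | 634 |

Reaction 1:
  Bonds broken (reactants):
    C–C: 2 × 335 = 670
    C–H: 8 × 420 = 3360
    C=C: 1 × 634 = 634
    O=O: 6 × 507 = 3042
    Σ(broken) = 7706 kJ
  Bonds formed (products):
    C=O: 8 × 820 = 6560
    O–H: 8 × 470 = 3760
    Σ(formed) = 10320 kJ
  ΔH_1 = 7706 − 10320 = −2614 kJ
Reaction 2:
  Bonds broken (reactants):
    C–C: 2 × 335 = 670
    C–H: 8 × 420 = 3360
    C=C: 1 × 634 = 634
    H–H: 1 × 444 = 444
    Σ(broken) = 5108 kJ
  Bonds formed (products):
    C–C: 3 × 335 = 1005
    C–H: 10 × 420 = 4200
    Σ(formed) = 5205 kJ
  ΔH_2 = 5108 − 5205 = −97 kJ
ΔH_1 − ΔH_2 = −2517 kJ, so reaction 1 has the more negative ΔH; |ΔH_1 − ΔH_2| = 2517 kJ.

Reaction 1, by 2517 kJ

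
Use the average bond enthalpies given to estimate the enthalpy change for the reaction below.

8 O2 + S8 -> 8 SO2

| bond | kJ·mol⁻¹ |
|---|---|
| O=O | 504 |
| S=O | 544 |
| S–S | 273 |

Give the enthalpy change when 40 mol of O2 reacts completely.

Bonds broken (reactants):
  O=O: 8 × 504 = 4032
  S–S: 8 × 273 = 2184
  Σ(broken) = 6216 kJ
Bonds formed (products):
  S=O: 16 × 544 = 8704
  Σ(formed) = 8704 kJ
ΔH = Σ(broken) − Σ(formed) = 6216 − 8704 = −2488 kJ
For 5× the reaction as written: 5 × (−2488) = −12440 kJ

ΔH = −12440 kJ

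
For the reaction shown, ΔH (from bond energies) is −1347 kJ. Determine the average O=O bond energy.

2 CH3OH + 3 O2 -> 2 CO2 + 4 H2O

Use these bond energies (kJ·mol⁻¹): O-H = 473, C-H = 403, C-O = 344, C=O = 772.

Let D be the O=O bond energy.
Σ(broken) = 6×403 + 2×344 + 2×473 + 3×D = 4052 + 3D
Σ(formed) = 4×772 + 8×473 = 6872
ΔH = Σ(broken) − Σ(formed) = (4052 + 3D) − (6872) = −2820 + 3D
Setting this equal to −1347 kJ gives 3D = 1473, so D = 491 kJ/mol.

D(O=O) ≈ 491 kJ/mol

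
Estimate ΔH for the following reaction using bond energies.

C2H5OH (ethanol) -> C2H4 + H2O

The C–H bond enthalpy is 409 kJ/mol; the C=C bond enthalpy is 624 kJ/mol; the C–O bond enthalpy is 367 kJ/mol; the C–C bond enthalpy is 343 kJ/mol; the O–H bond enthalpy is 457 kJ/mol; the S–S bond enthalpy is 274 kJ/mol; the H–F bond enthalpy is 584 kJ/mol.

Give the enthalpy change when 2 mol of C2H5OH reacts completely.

ΔH = +76 kJ

Bonds broken (reactants):
  C–C: 1 × 343 = 343
  C–H: 5 × 409 = 2045
  C–O: 1 × 367 = 367
  O–H: 1 × 457 = 457
  Σ(broken) = 3212 kJ
Bonds formed (products):
  C–H: 4 × 409 = 1636
  C=C: 1 × 624 = 624
  O–H: 2 × 457 = 914
  Σ(formed) = 3174 kJ
ΔH = Σ(broken) − Σ(formed) = 3212 − 3174 = +38 kJ
For 2× the reaction as written: 2 × (+38) = +76 kJ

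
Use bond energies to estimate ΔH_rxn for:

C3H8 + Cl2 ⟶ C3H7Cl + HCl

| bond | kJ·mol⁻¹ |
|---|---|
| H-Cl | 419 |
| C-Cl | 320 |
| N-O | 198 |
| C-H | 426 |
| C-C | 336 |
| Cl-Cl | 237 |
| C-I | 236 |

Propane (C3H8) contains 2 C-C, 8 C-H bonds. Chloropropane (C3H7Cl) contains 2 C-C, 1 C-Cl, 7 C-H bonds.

Bonds broken (reactants):
  C-C: 2 × 336 = 672
  C-H: 8 × 426 = 3408
  Cl-Cl: 1 × 237 = 237
  Σ(broken) = 4317 kJ
Bonds formed (products):
  C-C: 2 × 336 = 672
  C-Cl: 1 × 320 = 320
  C-H: 7 × 426 = 2982
  H-Cl: 1 × 419 = 419
  Σ(formed) = 4393 kJ
ΔH = Σ(broken) − Σ(formed) = 4317 − 4393 = −76 kJ

ΔH ≈ −76 kJ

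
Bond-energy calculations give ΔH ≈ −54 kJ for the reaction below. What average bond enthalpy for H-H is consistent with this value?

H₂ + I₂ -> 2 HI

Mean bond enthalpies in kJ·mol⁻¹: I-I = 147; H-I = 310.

D(H-H) ≈ 419 kJ/mol

Let D be the H-H bond energy.
Σ(broken) = 1×D + 1×147 = 147 + D
Σ(formed) = 2×310 = 620
ΔH = Σ(broken) − Σ(formed) = (147 + D) − (620) = −473 + D
Setting this equal to −54 kJ gives D = 419 kJ/mol.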